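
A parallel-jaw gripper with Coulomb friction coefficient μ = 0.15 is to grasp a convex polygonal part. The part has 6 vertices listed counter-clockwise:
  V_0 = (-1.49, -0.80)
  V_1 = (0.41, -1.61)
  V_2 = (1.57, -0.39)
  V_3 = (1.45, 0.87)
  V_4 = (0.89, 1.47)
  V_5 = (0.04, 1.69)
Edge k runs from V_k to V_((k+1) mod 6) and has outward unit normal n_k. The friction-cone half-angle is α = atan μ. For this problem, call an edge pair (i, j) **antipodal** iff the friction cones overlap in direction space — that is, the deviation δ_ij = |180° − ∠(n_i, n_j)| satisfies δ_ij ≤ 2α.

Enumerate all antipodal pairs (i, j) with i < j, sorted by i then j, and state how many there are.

count = 2; pairs: (0,4), (1,5)

α = atan 0.15 = 8.53°;  2α = 17.06°
n_0 = (-0.3922, -0.9199)
n_1 = (+0.7247, -0.6891)
n_2 = (+0.9955, +0.0948)
n_3 = (+0.7311, +0.6823)
n_4 = (+0.2506, +0.9681)
n_5 = (-0.8520, +0.5235)
  (0,1): δ = 110.47°  ·
  (0,2): δ = 61.47°  ·
  (0,3): δ = 23.89°  ·
  (0,4): δ = 8.58°  ✓
  (0,5): δ = 81.52°  ·
  (1,2): δ = 131.00°  ·
  (1,3): δ = 93.42°  ·
  (1,4): δ = 60.96°  ·
  (1,5): δ = 11.99°  ✓
  (2,3): δ = 142.42°  ·
  (2,4): δ = 109.95°  ·
  (2,5): δ = 37.01°  ·
  (3,4): δ = 147.54°  ·
  (3,5): δ = 74.59°  ·
  (4,5): δ = 107.06°  ·
antipodal pairs: 2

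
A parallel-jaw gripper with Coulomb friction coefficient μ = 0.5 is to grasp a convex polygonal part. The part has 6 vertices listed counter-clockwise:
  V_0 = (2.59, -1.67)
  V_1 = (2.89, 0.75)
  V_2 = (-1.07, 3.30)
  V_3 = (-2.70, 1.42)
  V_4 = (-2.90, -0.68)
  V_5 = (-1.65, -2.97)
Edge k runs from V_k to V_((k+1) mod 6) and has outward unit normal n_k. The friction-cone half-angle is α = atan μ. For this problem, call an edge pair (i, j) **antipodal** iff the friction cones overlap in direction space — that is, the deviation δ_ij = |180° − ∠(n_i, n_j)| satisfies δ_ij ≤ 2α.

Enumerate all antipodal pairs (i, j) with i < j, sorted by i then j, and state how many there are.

α = atan 0.5 = 26.57°;  2α = 53.13°
n_0 = (+0.9924, -0.1230)
n_1 = (+0.5414, +0.8408)
n_2 = (-0.7556, +0.6551)
n_3 = (-0.9955, +0.0948)
n_4 = (-0.8777, -0.4791)
n_5 = (+0.2931, -0.9561)
  (0,1): δ = 115.71°  ·
  (0,2): δ = 33.86°  ✓
  (0,3): δ = 1.63°  ✓
  (0,4): δ = 35.69°  ✓
  (0,5): δ = 114.11°  ·
  (1,2): δ = 98.15°  ·
  (1,3): δ = 62.66°  ·
  (1,4): δ = 28.59°  ✓
  (1,5): δ = 49.82°  ✓
  (2,3): δ = 144.51°  ·
  (2,4): δ = 110.45°  ·
  (2,5): δ = 32.03°  ✓
  (3,4): δ = 145.93°  ·
  (3,5): δ = 67.51°  ·
  (4,5): δ = 101.58°  ·
antipodal pairs: 6

count = 6; pairs: (0,2), (0,3), (0,4), (1,4), (1,5), (2,5)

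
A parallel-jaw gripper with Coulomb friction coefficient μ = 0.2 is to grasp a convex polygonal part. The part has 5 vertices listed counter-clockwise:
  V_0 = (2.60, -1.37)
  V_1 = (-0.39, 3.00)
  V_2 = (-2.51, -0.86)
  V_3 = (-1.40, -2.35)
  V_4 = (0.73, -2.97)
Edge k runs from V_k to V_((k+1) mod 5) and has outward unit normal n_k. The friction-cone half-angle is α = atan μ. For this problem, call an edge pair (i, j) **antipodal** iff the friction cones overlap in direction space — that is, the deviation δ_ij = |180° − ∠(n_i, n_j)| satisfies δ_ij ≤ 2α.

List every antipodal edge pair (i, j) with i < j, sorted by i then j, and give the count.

count = 2; pairs: (0,2), (1,4)

α = atan 0.2 = 11.31°;  2α = 22.62°
n_0 = (+0.8253, +0.5647)
n_1 = (-0.8765, +0.4814)
n_2 = (-0.8019, -0.5974)
n_3 = (-0.2795, -0.9602)
n_4 = (+0.6501, -0.7598)
  (0,1): δ = 63.16°  ·
  (0,2): δ = 2.30°  ✓
  (0,3): δ = 39.39°  ·
  (0,4): δ = 96.17°  ·
  (1,2): δ = 114.54°  ·
  (1,3): δ = 77.45°  ·
  (1,4): δ = 20.67°  ✓
  (2,3): δ = 142.91°  ·
  (2,4): δ = 86.13°  ·
  (3,4): δ = 123.22°  ·
antipodal pairs: 2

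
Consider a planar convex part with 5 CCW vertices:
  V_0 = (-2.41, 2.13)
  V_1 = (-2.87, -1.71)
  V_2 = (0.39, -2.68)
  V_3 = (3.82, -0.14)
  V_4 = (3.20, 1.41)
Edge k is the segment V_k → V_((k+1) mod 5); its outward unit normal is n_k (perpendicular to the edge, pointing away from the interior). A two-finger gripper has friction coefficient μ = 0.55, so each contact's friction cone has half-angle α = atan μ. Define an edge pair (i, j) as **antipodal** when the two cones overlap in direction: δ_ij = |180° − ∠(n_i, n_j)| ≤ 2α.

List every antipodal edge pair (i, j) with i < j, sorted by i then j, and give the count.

α = atan 0.55 = 28.81°;  2α = 57.62°
n_0 = (-0.9929, +0.1189)
n_1 = (-0.2852, -0.9585)
n_2 = (+0.5951, -0.8036)
n_3 = (+0.9285, +0.3714)
n_4 = (+0.1273, +0.9919)
  (0,1): δ = 99.74°  ·
  (0,2): δ = 46.65°  ✓
  (0,3): δ = 28.63°  ✓
  (0,4): δ = 89.52°  ·
  (1,2): δ = 126.91°  ·
  (1,3): δ = 51.63°  ✓
  (1,4): δ = 9.26°  ✓
  (2,3): δ = 104.72°  ·
  (2,4): δ = 43.83°  ✓
  (3,4): δ = 119.11°  ·
antipodal pairs: 5

count = 5; pairs: (0,2), (0,3), (1,3), (1,4), (2,4)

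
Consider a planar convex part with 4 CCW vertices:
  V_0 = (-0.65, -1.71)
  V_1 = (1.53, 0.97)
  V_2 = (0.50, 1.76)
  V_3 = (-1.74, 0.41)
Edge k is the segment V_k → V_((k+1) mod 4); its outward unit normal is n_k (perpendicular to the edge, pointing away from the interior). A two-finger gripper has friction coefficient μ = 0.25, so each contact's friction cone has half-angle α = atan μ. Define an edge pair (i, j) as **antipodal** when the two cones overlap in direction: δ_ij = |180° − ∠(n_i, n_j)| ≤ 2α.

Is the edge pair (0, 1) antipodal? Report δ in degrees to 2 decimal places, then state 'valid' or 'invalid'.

δ = 88.36°, invalid

α = atan 0.25 = 14.04°;  2α = 28.07°
edge 0: e_0 = (+2.18, +2.68);  n_0 = (+0.7758, -0.6310)
edge 1: e_1 = (-1.03, +0.79);  n_1 = (+0.6086, +0.7935)
∠(n_0, n_1) = 91.64°
δ = |180° − 91.64°| = 88.36°
88.36° > 2α = 28.07°  →  invalid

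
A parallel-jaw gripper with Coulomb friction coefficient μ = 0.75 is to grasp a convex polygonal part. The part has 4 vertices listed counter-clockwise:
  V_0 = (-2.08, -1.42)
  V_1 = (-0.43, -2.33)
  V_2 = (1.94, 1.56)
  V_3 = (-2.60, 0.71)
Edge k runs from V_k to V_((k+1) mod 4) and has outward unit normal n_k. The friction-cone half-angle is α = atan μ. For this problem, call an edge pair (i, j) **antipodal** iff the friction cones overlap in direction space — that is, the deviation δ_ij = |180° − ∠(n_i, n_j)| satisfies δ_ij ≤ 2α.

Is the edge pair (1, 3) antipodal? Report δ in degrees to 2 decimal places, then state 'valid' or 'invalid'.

δ = 45.07°, valid

α = atan 0.75 = 36.87°;  2α = 73.74°
edge 1: e_1 = (+2.37, +3.89);  n_1 = (+0.8540, -0.5203)
edge 3: e_3 = (+0.52, -2.13);  n_3 = (-0.9715, -0.2372)
∠(n_1, n_3) = 134.93°
δ = |180° − 134.93°| = 45.07°
45.07° ≤ 2α = 73.74°  →  valid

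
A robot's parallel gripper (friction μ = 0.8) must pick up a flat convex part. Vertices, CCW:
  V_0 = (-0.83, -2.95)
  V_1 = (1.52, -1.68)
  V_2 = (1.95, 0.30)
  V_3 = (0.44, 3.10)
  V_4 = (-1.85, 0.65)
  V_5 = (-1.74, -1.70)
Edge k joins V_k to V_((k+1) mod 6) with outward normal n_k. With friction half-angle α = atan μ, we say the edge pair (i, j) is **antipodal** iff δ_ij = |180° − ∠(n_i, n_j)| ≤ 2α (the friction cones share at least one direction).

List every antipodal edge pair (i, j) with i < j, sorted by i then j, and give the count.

count = 8; pairs: (0,3), (0,4), (1,3), (1,4), (1,5), (2,3), (2,4), (2,5)

α = atan 0.8 = 38.66°;  2α = 77.32°
n_0 = (+0.4754, -0.8797)
n_1 = (+0.9772, -0.2122)
n_2 = (+0.8802, +0.4747)
n_3 = (-0.7306, +0.6828)
n_4 = (-0.9989, -0.0468)
n_5 = (-0.8085, -0.5886)
  (0,1): δ = 130.64°  ·
  (0,2): δ = 90.05°  ·
  (0,3): δ = 18.55°  ✓
  (0,4): δ = 64.29°  ✓
  (0,5): δ = 97.67°  ·
  (1,2): δ = 139.41°  ·
  (1,3): δ = 30.81°  ✓
  (1,4): δ = 14.93°  ✓
  (1,5): δ = 48.31°  ✓
  (2,3): δ = 71.40°  ✓
  (2,4): δ = 25.66°  ✓
  (2,5): δ = 7.72°  ✓
  (3,4): δ = 134.25°  ·
  (3,5): δ = 100.88°  ·
  (4,5): δ = 146.63°  ·
antipodal pairs: 8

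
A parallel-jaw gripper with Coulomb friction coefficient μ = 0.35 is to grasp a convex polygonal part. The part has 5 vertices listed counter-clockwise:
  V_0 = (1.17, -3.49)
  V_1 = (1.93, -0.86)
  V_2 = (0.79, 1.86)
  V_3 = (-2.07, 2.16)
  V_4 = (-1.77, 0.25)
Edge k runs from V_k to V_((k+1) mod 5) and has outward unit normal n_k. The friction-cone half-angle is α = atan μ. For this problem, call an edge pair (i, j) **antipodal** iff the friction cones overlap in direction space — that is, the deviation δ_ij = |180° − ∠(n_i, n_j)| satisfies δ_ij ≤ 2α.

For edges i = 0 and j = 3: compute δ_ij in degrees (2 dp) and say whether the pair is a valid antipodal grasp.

α = atan 0.35 = 19.29°;  2α = 38.58°
edge 0: e_0 = (+0.76, +2.63);  n_0 = (+0.9607, -0.2776)
edge 3: e_3 = (+0.30, -1.91);  n_3 = (-0.9879, -0.1552)
∠(n_0, n_3) = 154.96°
δ = |180° − 154.96°| = 25.04°
25.04° ≤ 2α = 38.58°  →  valid

δ = 25.04°, valid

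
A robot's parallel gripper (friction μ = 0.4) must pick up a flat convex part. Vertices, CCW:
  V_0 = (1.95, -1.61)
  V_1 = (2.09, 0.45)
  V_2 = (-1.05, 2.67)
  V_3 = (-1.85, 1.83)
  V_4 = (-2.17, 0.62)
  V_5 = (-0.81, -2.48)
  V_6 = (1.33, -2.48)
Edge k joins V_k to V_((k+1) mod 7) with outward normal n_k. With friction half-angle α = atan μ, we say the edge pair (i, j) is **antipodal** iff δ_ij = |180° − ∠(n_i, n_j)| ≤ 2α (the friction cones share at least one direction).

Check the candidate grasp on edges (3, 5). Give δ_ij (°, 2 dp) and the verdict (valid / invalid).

δ = 75.19°, invalid

α = atan 0.4 = 21.80°;  2α = 43.60°
edge 3: e_3 = (-0.32, -1.21);  n_3 = (-0.9668, +0.2557)
edge 5: e_5 = (+2.14, +0.00);  n_5 = (+0.0000, -1.0000)
∠(n_3, n_5) = 104.81°
δ = |180° − 104.81°| = 75.19°
75.19° > 2α = 43.60°  →  invalid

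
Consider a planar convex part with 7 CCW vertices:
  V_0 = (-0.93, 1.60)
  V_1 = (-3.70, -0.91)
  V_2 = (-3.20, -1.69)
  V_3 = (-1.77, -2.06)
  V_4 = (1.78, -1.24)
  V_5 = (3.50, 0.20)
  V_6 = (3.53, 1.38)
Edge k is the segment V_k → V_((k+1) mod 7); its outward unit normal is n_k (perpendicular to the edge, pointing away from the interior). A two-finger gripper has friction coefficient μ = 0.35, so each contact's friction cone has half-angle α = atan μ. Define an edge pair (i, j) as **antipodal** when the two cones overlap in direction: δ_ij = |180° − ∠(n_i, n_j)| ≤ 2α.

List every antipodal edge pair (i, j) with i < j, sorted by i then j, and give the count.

α = atan 0.35 = 19.29°;  2α = 38.58°
n_0 = (-0.6715, +0.7410)
n_1 = (-0.8419, -0.5397)
n_2 = (-0.2505, -0.9681)
n_3 = (+0.2251, -0.9743)
n_4 = (+0.6419, -0.7668)
n_5 = (+0.9997, -0.0254)
n_6 = (+0.0493, +0.9988)
  (0,1): δ = 99.52°  ·
  (0,2): δ = 56.69°  ·
  (0,3): δ = 29.17°  ✓
  (0,4): δ = 2.24°  ✓
  (0,5): δ = 46.36°  ·
  (0,6): δ = 135.00°  ·
  (1,2): δ = 137.17°  ·
  (1,3): δ = 109.65°  ·
  (1,4): δ = 82.72°  ·
  (1,5): δ = 34.12°  ✓
  (1,6): δ = 54.52°  ·
  (2,3): δ = 152.49°  ·
  (2,4): δ = 125.56°  ·
  (2,5): δ = 76.95°  ·
  (2,6): δ = 11.68°  ✓
  (3,4): δ = 153.07°  ·
  (3,5): δ = 104.46°  ·
  (3,6): δ = 15.83°  ✓
  (4,5): δ = 131.39°  ·
  (4,6): δ = 42.76°  ·
  (5,6): δ = 91.37°  ·
antipodal pairs: 5

count = 5; pairs: (0,3), (0,4), (1,5), (2,6), (3,6)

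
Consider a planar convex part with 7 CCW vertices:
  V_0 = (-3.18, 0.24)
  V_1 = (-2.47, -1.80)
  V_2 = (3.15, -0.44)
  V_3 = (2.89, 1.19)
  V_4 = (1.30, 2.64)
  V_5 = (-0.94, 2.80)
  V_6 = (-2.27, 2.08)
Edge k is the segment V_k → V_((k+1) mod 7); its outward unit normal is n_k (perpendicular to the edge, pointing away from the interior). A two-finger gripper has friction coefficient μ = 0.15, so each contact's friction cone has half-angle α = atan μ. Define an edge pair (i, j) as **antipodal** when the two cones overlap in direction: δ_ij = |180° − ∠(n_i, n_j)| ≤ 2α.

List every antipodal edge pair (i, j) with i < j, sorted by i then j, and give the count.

α = atan 0.15 = 8.53°;  2α = 17.06°
n_0 = (-0.9444, -0.3287)
n_1 = (+0.2352, -0.9719)
n_2 = (+0.9875, +0.1575)
n_3 = (+0.6738, +0.7389)
n_4 = (+0.0712, +0.9975)
n_5 = (-0.4761, +0.8794)
n_6 = (-0.8964, +0.4433)
  (0,1): δ = 95.59°  ·
  (0,2): δ = 10.13°  ✓
  (0,3): δ = 28.45°  ·
  (0,4): δ = 66.72°  ·
  (0,5): δ = 99.24°  ·
  (0,6): δ = 134.49°  ·
  (1,2): δ = 94.54°  ·
  (1,3): δ = 55.97°  ·
  (1,4): δ = 17.69°  ·
  (1,5): δ = 14.83°  ✓
  (1,6): δ = 50.08°  ·
  (2,3): δ = 141.43°  ·
  (2,4): δ = 103.15°  ·
  (2,5): δ = 70.63°  ·
  (2,6): δ = 35.38°  ·
  (3,4): δ = 141.72°  ·
  (3,5): δ = 109.21°  ·
  (3,6): δ = 73.95°  ·
  (4,5): δ = 147.49°  ·
  (4,6): δ = 112.23°  ·
  (5,6): δ = 144.74°  ·
antipodal pairs: 2

count = 2; pairs: (0,2), (1,5)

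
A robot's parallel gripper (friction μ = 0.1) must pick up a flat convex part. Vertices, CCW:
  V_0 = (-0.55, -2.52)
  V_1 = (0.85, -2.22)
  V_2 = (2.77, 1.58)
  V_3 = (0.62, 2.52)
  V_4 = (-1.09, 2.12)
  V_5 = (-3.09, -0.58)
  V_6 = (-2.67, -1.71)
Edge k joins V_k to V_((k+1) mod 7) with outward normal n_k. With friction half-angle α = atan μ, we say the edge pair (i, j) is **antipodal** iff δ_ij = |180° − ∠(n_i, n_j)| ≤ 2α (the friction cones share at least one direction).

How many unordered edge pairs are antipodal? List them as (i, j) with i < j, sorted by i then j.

α = atan 0.1 = 5.71°;  2α = 11.42°
n_0 = (+0.2095, -0.9778)
n_1 = (+0.8925, -0.4510)
n_2 = (+0.4006, +0.9163)
n_3 = (-0.2278, +0.9737)
n_4 = (-0.8036, +0.5952)
n_5 = (-0.9373, -0.3484)
n_6 = (-0.3569, -0.9341)
  (0,1): δ = 128.90°  ·
  (0,2): δ = 35.71°  ·
  (0,3): δ = 1.07°  ✓
  (0,4): δ = 41.38°  ·
  (0,5): δ = 98.29°  ·
  (0,6): δ = 146.99°  ·
  (1,2): δ = 86.81°  ·
  (1,3): δ = 50.03°  ·
  (1,4): δ = 9.72°  ✓
  (1,5): δ = 47.19°  ·
  (1,6): δ = 95.90°  ·
  (2,3): δ = 143.22°  ·
  (2,4): δ = 102.91°  ·
  (2,5): δ = 46.00°  ·
  (2,6): δ = 2.70°  ✓
  (3,4): δ = 139.69°  ·
  (3,5): δ = 82.78°  ·
  (3,6): δ = 34.08°  ·
  (4,5): δ = 123.08°  ·
  (4,6): δ = 74.38°  ·
  (5,6): δ = 131.30°  ·
antipodal pairs: 3

count = 3; pairs: (0,3), (1,4), (2,6)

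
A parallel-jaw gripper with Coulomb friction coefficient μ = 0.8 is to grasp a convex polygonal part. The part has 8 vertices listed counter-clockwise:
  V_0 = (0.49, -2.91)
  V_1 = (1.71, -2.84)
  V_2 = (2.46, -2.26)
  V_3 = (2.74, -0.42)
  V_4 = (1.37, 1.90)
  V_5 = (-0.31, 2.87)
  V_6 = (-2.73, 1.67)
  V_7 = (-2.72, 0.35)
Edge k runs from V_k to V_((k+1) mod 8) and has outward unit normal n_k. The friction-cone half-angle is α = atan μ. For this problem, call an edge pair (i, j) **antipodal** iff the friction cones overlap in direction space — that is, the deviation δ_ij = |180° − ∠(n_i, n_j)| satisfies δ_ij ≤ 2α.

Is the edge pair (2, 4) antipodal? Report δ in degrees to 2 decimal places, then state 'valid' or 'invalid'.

δ = 111.35°, invalid

α = atan 0.8 = 38.66°;  2α = 77.32°
edge 2: e_2 = (+0.28, +1.84);  n_2 = (+0.9886, -0.1504)
edge 4: e_4 = (-1.68, +0.97);  n_4 = (+0.5000, +0.8660)
∠(n_2, n_4) = 68.65°
δ = |180° − 68.65°| = 111.35°
111.35° > 2α = 77.32°  →  invalid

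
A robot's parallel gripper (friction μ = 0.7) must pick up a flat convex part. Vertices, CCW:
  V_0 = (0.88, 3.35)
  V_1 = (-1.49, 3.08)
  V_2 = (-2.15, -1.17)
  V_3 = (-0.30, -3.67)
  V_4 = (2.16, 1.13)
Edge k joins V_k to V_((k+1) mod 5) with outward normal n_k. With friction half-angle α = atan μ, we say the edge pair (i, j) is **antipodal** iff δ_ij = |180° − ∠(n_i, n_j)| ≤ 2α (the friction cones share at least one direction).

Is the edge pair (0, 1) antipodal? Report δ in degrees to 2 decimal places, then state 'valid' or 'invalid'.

α = atan 0.7 = 34.99°;  2α = 69.98°
edge 0: e_0 = (-2.37, -0.27);  n_0 = (-0.1132, +0.9936)
edge 1: e_1 = (-0.66, -4.25);  n_1 = (-0.9882, +0.1535)
∠(n_0, n_1) = 74.67°
δ = |180° − 74.67°| = 105.33°
105.33° > 2α = 69.98°  →  invalid

δ = 105.33°, invalid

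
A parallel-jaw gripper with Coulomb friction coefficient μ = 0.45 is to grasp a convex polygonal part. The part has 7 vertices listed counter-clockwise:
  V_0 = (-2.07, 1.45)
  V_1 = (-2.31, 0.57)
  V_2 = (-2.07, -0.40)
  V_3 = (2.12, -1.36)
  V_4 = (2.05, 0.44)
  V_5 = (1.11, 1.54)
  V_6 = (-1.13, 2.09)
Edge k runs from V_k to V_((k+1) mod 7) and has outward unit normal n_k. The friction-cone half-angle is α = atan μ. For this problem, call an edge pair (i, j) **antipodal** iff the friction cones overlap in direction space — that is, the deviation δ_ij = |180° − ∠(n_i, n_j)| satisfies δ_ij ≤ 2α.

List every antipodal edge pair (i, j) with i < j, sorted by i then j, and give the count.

α = atan 0.45 = 24.23°;  2α = 48.46°
n_0 = (-0.9648, +0.2631)
n_1 = (-0.9707, -0.2402)
n_2 = (-0.2233, -0.9747)
n_3 = (+0.9992, +0.0389)
n_4 = (+0.7602, +0.6497)
n_5 = (+0.2385, +0.9712)
n_6 = (-0.5628, +0.8266)
  (0,1): δ = 150.85°  ·
  (0,2): δ = 87.65°  ·
  (0,3): δ = 17.48°  ✓
  (0,4): δ = 55.77°  ·
  (0,5): δ = 91.46°  ·
  (0,6): δ = 139.50°  ·
  (1,2): δ = 116.80°  ·
  (1,3): δ = 11.67°  ✓
  (1,4): δ = 26.62°  ✓
  (1,5): δ = 62.31°  ·
  (1,6): δ = 110.35°  ·
  (2,3): δ = 74.87°  ·
  (2,4): δ = 36.58°  ✓
  (2,5): δ = 0.89°  ✓
  (2,6): δ = 47.15°  ✓
  (3,4): δ = 141.71°  ·
  (3,5): δ = 106.02°  ·
  (3,6): δ = 57.98°  ·
  (4,5): δ = 144.31°  ·
  (4,6): δ = 96.27°  ·
  (5,6): δ = 131.96°  ·
antipodal pairs: 6

count = 6; pairs: (0,3), (1,3), (1,4), (2,4), (2,5), (2,6)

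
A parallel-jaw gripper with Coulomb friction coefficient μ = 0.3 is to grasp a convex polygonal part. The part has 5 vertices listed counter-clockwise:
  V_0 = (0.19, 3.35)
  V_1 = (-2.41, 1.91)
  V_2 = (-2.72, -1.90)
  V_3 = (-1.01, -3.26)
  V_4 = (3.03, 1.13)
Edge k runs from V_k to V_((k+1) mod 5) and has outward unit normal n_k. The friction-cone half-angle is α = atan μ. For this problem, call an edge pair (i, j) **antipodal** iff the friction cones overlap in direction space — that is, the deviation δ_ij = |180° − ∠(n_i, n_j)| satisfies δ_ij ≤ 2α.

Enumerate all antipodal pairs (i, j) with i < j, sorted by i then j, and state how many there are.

α = atan 0.3 = 16.70°;  2α = 33.40°
n_0 = (-0.4845, +0.8748)
n_1 = (-0.9967, +0.0811)
n_2 = (-0.6225, -0.7827)
n_3 = (+0.7358, -0.6772)
n_4 = (+0.6159, +0.7879)
  (0,1): δ = 123.63°  ·
  (0,2): δ = 67.48°  ·
  (0,3): δ = 18.40°  ✓
  (0,4): δ = 113.01°  ·
  (1,2): δ = 123.84°  ·
  (1,3): δ = 37.97°  ·
  (1,4): δ = 56.64°  ·
  (2,3): δ = 94.13°  ·
  (2,4): δ = 0.48°  ✓
  (3,4): δ = 85.39°  ·
antipodal pairs: 2

count = 2; pairs: (0,3), (2,4)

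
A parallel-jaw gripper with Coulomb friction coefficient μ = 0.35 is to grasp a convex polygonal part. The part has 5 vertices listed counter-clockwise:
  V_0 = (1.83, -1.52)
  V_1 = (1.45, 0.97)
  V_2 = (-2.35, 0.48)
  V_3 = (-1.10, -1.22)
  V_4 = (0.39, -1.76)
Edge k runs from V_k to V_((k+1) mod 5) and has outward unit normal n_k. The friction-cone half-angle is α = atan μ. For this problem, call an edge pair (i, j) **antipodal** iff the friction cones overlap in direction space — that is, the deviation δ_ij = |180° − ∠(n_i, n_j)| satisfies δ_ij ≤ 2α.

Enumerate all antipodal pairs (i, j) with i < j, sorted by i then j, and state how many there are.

count = 3; pairs: (0,2), (1,3), (1,4)

α = atan 0.35 = 19.29°;  2α = 38.58°
n_0 = (+0.9886, +0.1509)
n_1 = (-0.1279, +0.9918)
n_2 = (-0.8057, -0.5924)
n_3 = (-0.3407, -0.9402)
n_4 = (+0.1644, -0.9864)
  (0,1): δ = 91.33°  ·
  (0,2): δ = 27.65°  ✓
  (0,3): δ = 61.40°  ·
  (0,4): δ = 90.79°  ·
  (1,2): δ = 61.02°  ·
  (1,3): δ = 27.27°  ✓
  (1,4): δ = 2.11°  ✓
  (2,3): δ = 146.25°  ·
  (2,4): δ = 116.86°  ·
  (3,4): δ = 150.62°  ·
antipodal pairs: 3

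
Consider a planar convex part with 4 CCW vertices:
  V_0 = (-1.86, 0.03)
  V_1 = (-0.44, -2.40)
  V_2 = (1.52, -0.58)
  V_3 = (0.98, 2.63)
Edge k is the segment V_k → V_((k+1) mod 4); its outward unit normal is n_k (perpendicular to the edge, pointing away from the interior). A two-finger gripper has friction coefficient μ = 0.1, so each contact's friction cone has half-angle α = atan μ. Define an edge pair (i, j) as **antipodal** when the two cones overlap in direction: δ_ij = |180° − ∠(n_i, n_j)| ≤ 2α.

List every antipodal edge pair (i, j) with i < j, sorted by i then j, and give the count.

α = atan 0.1 = 5.71°;  2α = 11.42°
n_0 = (-0.8634, -0.5045)
n_1 = (+0.6805, -0.7328)
n_2 = (+0.9861, +0.1659)
n_3 = (-0.6753, +0.7376)
  (0,1): δ = 77.42°  ·
  (0,2): δ = 20.75°  ·
  (0,3): δ = 102.17°  ·
  (1,2): δ = 123.33°  ·
  (1,3): δ = 0.41°  ✓
  (2,3): δ = 57.08°  ·
antipodal pairs: 1

count = 1; pairs: (1,3)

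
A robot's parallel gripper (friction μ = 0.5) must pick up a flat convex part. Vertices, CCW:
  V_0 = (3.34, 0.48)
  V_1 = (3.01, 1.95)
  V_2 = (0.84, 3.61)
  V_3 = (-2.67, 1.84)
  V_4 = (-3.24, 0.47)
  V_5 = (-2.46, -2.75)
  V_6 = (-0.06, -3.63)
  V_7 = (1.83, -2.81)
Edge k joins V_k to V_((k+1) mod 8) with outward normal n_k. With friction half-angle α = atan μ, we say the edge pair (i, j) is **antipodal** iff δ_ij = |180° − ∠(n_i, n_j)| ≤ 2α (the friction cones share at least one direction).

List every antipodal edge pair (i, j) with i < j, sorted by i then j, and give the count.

α = atan 0.5 = 26.57°;  2α = 53.13°
n_0 = (+0.9757, +0.2190)
n_1 = (+0.6076, +0.7943)
n_2 = (-0.4503, +0.8929)
n_3 = (-0.9233, +0.3841)
n_4 = (-0.9719, -0.2354)
n_5 = (-0.3443, -0.9389)
n_6 = (+0.3980, -0.9174)
n_7 = (+0.9088, -0.4171)
  (0,1): δ = 140.07°  ·
  (0,2): δ = 75.89°  ·
  (0,3): δ = 35.24°  ✓
  (0,4): δ = 0.96°  ✓
  (0,5): δ = 57.21°  ·
  (0,6): δ = 100.80°  ·
  (0,7): δ = 142.69°  ·
  (1,2): δ = 115.82°  ·
  (1,3): δ = 75.18°  ·
  (1,4): δ = 38.97°  ✓
  (1,5): δ = 17.28°  ✓
  (1,6): δ = 60.87°  ·
  (1,7): δ = 102.76°  ·
  (2,3): δ = 139.35°  ·
  (2,4): δ = 103.14°  ·
  (2,5): δ = 46.90°  ✓
  (2,6): δ = 3.31°  ✓
  (2,7): δ = 38.59°  ✓
  (3,4): δ = 143.79°  ·
  (3,5): δ = 87.55°  ·
  (3,6): δ = 43.96°  ✓
  (3,7): δ = 2.06°  ✓
  (4,5): δ = 123.75°  ·
  (4,6): δ = 80.16°  ·
  (4,7): δ = 38.27°  ✓
  (5,6): δ = 136.41°  ·
  (5,7): δ = 94.52°  ·
  (6,7): δ = 138.11°  ·
antipodal pairs: 10

count = 10; pairs: (0,3), (0,4), (1,4), (1,5), (2,5), (2,6), (2,7), (3,6), (3,7), (4,7)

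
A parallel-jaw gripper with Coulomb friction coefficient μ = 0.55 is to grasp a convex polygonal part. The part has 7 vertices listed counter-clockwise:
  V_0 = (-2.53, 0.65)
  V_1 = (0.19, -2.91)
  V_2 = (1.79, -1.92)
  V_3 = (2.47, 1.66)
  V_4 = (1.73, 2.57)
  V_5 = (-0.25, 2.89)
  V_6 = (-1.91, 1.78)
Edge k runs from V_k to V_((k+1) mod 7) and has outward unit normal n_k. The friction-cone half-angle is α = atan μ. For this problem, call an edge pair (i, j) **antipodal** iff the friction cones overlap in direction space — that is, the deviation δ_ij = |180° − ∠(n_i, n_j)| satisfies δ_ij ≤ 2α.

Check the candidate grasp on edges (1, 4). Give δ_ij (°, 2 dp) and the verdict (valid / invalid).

δ = 40.93°, valid

α = atan 0.55 = 28.81°;  2α = 57.62°
edge 1: e_1 = (+1.60, +0.99);  n_1 = (+0.5262, -0.8504)
edge 4: e_4 = (-1.98, +0.32);  n_4 = (+0.1595, +0.9872)
∠(n_1, n_4) = 139.07°
δ = |180° − 139.07°| = 40.93°
40.93° ≤ 2α = 57.62°  →  valid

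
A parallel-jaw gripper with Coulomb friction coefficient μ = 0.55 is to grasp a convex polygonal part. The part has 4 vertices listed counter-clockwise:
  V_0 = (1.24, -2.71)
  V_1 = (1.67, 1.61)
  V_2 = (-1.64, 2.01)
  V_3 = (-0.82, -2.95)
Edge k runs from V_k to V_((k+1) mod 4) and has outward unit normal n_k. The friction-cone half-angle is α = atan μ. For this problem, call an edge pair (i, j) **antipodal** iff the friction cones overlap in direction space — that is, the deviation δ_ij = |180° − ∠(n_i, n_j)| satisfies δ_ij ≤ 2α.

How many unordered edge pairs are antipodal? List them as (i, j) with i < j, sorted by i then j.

α = atan 0.55 = 28.81°;  2α = 57.62°
n_0 = (+0.9951, -0.0990)
n_1 = (+0.1200, +0.9928)
n_2 = (-0.9866, -0.1631)
n_3 = (+0.1157, -0.9933)
  (0,1): δ = 91.21°  ·
  (0,2): δ = 15.07°  ✓
  (0,3): δ = 102.33°  ·
  (1,2): δ = 73.72°  ·
  (1,3): δ = 13.54°  ✓
  (2,3): δ = 92.74°  ·
antipodal pairs: 2

count = 2; pairs: (0,2), (1,3)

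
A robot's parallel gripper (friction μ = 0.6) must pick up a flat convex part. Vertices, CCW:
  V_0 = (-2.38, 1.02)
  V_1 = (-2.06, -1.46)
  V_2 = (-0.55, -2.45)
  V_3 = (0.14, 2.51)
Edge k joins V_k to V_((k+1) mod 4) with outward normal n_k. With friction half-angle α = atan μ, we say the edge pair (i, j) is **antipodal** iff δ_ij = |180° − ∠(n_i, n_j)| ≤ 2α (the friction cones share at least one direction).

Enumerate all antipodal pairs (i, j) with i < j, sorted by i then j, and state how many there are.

α = atan 0.6 = 30.96°;  2α = 61.93°
n_0 = (-0.9918, -0.1280)
n_1 = (-0.5483, -0.8363)
n_2 = (+0.9905, -0.1378)
n_3 = (-0.5090, +0.8608)
  (0,1): δ = 130.60°  ·
  (0,2): δ = 15.27°  ✓
  (0,3): δ = 113.24°  ·
  (1,2): δ = 64.67°  ·
  (1,3): δ = 63.84°  ·
  (2,3): δ = 51.49°  ✓
antipodal pairs: 2

count = 2; pairs: (0,2), (2,3)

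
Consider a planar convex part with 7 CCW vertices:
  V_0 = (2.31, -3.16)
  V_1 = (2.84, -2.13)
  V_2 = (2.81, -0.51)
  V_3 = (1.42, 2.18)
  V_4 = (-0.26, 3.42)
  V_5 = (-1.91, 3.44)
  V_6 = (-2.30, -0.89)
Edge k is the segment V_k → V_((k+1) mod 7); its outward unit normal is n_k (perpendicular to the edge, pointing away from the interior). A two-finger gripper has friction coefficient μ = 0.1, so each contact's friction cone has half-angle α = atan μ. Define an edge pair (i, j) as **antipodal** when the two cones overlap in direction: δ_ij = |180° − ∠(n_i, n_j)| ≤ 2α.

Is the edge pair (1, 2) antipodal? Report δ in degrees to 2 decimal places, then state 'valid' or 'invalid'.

δ = 153.73°, invalid

α = atan 0.1 = 5.71°;  2α = 11.42°
edge 1: e_1 = (-0.03, +1.62);  n_1 = (+0.9998, +0.0185)
edge 2: e_2 = (-1.39, +2.69);  n_2 = (+0.8884, +0.4591)
∠(n_1, n_2) = 26.27°
δ = |180° − 26.27°| = 153.73°
153.73° > 2α = 11.42°  →  invalid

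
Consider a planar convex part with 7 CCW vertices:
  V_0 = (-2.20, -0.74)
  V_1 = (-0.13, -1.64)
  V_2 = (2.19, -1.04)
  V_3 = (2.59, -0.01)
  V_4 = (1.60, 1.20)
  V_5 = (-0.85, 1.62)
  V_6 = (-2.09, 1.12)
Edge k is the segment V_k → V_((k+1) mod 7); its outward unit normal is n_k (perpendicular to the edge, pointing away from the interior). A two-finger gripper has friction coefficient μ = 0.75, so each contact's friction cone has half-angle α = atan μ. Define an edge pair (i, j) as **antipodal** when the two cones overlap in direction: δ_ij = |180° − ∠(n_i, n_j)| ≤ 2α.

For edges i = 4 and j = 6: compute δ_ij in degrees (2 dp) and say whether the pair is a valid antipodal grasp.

α = atan 0.75 = 36.87°;  2α = 73.74°
edge 4: e_4 = (-2.45, +0.42);  n_4 = (+0.1690, +0.9856)
edge 6: e_6 = (-0.11, -1.86);  n_6 = (-0.9983, +0.0590)
∠(n_4, n_6) = 96.34°
δ = |180° − 96.34°| = 83.66°
83.66° > 2α = 73.74°  →  invalid

δ = 83.66°, invalid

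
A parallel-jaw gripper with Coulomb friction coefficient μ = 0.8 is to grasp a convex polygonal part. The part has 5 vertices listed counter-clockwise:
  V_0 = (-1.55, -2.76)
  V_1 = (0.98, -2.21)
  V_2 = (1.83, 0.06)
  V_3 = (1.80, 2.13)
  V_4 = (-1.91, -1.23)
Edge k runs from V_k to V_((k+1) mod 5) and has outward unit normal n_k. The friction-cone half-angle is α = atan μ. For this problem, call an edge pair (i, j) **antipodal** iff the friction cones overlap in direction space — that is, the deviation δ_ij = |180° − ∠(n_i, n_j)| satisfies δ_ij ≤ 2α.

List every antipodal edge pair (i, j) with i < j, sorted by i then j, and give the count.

α = atan 0.8 = 38.66°;  2α = 77.32°
n_0 = (+0.2124, -0.9772)
n_1 = (+0.9365, -0.3507)
n_2 = (+0.9999, +0.0145)
n_3 = (-0.6713, +0.7412)
n_4 = (-0.9734, -0.2290)
  (0,1): δ = 122.79°  ·
  (0,2): δ = 101.43°  ·
  (0,3): δ = 29.90°  ✓
  (0,4): δ = 90.98°  ·
  (1,2): δ = 158.64°  ·
  (1,3): δ = 27.31°  ✓
  (1,4): δ = 33.77°  ✓
  (2,3): δ = 48.66°  ✓
  (2,4): δ = 12.41°  ✓
  (3,4): δ = 118.93°  ·
antipodal pairs: 5

count = 5; pairs: (0,3), (1,3), (1,4), (2,3), (2,4)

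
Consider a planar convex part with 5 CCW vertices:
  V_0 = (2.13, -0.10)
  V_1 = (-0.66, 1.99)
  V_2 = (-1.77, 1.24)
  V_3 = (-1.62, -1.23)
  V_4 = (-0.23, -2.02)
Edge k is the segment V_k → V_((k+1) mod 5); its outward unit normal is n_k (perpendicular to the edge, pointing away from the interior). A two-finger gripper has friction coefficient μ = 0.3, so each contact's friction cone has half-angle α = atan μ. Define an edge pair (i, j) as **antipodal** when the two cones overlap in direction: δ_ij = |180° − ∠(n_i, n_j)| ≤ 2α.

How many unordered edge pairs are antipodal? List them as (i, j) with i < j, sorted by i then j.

count = 2; pairs: (0,3), (1,4)

α = atan 0.3 = 16.70°;  2α = 33.40°
n_0 = (+0.5995, +0.8003)
n_1 = (-0.5599, +0.8286)
n_2 = (-0.9982, -0.0606)
n_3 = (-0.4941, -0.8694)
n_4 = (+0.6311, -0.7757)
  (0,1): δ = 109.12°  ·
  (0,2): δ = 49.69°  ·
  (0,3): δ = 7.23°  ✓
  (0,4): δ = 75.97°  ·
  (1,2): δ = 120.57°  ·
  (1,3): δ = 63.66°  ·
  (1,4): δ = 5.08°  ✓
  (2,3): δ = 123.09°  ·
  (2,4): δ = 54.34°  ·
  (3,4): δ = 111.26°  ·
antipodal pairs: 2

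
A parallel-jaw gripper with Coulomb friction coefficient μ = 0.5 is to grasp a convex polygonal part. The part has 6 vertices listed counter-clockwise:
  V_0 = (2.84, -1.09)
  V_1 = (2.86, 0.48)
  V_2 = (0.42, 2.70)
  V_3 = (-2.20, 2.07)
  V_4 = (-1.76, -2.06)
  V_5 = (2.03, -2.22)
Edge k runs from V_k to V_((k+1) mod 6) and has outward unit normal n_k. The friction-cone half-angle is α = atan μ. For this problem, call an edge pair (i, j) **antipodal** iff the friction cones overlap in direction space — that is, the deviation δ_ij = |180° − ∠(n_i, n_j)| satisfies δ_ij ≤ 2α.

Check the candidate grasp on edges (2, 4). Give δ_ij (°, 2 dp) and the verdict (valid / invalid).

δ = 15.94°, valid

α = atan 0.5 = 26.57°;  2α = 53.13°
edge 2: e_2 = (-2.62, -0.63);  n_2 = (-0.2338, +0.9723)
edge 4: e_4 = (+3.79, -0.16);  n_4 = (-0.0422, -0.9991)
∠(n_2, n_4) = 164.06°
δ = |180° − 164.06°| = 15.94°
15.94° ≤ 2α = 53.13°  →  valid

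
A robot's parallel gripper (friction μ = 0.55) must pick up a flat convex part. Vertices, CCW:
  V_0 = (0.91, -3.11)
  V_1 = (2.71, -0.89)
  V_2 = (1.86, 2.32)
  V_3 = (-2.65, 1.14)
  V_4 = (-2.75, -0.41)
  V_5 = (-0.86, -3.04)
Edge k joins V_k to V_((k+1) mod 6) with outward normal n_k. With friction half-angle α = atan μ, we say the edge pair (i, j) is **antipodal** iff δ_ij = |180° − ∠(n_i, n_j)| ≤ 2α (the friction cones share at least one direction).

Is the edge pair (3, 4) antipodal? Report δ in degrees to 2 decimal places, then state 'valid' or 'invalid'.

α = atan 0.55 = 28.81°;  2α = 57.62°
edge 3: e_3 = (-0.10, -1.55);  n_3 = (-0.9979, +0.0644)
edge 4: e_4 = (+1.89, -2.63);  n_4 = (-0.8121, -0.5836)
∠(n_3, n_4) = 39.39°
δ = |180° − 39.39°| = 140.61°
140.61° > 2α = 57.62°  →  invalid

δ = 140.61°, invalid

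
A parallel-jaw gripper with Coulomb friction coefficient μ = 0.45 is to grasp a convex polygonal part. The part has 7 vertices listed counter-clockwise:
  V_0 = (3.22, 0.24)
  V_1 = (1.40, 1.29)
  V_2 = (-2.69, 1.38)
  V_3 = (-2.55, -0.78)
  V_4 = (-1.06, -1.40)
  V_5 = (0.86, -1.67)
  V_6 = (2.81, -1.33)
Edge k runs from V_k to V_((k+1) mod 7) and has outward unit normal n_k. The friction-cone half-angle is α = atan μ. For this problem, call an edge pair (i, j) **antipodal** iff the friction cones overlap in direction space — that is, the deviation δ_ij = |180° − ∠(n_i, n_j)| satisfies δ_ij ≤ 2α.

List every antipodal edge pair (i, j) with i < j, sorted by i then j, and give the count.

count = 7; pairs: (0,3), (0,4), (0,5), (1,3), (1,4), (1,5), (2,6)

α = atan 0.45 = 24.23°;  2α = 48.46°
n_0 = (+0.4997, +0.8662)
n_1 = (+0.0220, +0.9998)
n_2 = (-0.9979, -0.0647)
n_3 = (-0.3842, -0.9233)
n_4 = (-0.1393, -0.9903)
n_5 = (+0.1718, -0.9851)
n_6 = (+0.9676, -0.2527)
  (0,1): δ = 151.28°  ·
  (0,2): δ = 56.31°  ·
  (0,3): δ = 7.39°  ✓
  (0,4): δ = 21.98°  ✓
  (0,5): δ = 39.87°  ✓
  (0,6): δ = 105.35°  ·
  (1,2): δ = 85.03°  ·
  (1,3): δ = 21.33°  ✓
  (1,4): δ = 6.74°  ✓
  (1,5): δ = 11.15°  ✓
  (1,6): δ = 76.62°  ·
  (2,3): δ = 116.30°  ·
  (2,4): δ = 101.71°  ·
  (2,5): δ = 83.82°  ·
  (2,6): δ = 18.34°  ✓
  (3,4): δ = 165.41°  ·
  (3,5): δ = 147.52°  ·
  (3,6): δ = 82.04°  ·
  (4,5): δ = 162.10°  ·
  (4,6): δ = 96.63°  ·
  (5,6): δ = 114.53°  ·
antipodal pairs: 7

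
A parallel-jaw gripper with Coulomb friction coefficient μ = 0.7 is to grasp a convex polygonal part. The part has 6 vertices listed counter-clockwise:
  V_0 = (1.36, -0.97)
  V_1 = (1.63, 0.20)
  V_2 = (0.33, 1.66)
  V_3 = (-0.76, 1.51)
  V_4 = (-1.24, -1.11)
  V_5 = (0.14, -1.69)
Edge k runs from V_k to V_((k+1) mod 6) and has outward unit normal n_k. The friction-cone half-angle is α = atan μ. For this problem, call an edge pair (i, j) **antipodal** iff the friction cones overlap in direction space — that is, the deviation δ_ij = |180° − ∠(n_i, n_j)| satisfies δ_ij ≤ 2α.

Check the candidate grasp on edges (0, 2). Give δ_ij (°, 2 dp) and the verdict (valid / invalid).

α = atan 0.7 = 34.99°;  2α = 69.98°
edge 0: e_0 = (+0.27, +1.17);  n_0 = (+0.9744, -0.2249)
edge 2: e_2 = (-1.09, -0.15);  n_2 = (-0.1363, +0.9907)
∠(n_0, n_2) = 110.83°
δ = |180° − 110.83°| = 69.17°
69.17° ≤ 2α = 69.98°  →  valid

δ = 69.17°, valid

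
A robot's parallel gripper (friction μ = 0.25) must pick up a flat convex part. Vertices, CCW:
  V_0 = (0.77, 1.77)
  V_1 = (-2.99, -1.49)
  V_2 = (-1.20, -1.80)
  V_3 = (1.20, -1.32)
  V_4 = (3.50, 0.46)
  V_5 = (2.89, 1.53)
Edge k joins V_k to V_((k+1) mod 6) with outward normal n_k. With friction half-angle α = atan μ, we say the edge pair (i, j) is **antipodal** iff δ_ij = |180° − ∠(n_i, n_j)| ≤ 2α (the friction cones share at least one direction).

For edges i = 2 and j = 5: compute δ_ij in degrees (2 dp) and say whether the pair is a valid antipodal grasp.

δ = 17.77°, valid

α = atan 0.25 = 14.04°;  2α = 28.07°
edge 2: e_2 = (+2.40, +0.48);  n_2 = (+0.1961, -0.9806)
edge 5: e_5 = (-2.12, +0.24);  n_5 = (+0.1125, +0.9937)
∠(n_2, n_5) = 162.23°
δ = |180° − 162.23°| = 17.77°
17.77° ≤ 2α = 28.07°  →  valid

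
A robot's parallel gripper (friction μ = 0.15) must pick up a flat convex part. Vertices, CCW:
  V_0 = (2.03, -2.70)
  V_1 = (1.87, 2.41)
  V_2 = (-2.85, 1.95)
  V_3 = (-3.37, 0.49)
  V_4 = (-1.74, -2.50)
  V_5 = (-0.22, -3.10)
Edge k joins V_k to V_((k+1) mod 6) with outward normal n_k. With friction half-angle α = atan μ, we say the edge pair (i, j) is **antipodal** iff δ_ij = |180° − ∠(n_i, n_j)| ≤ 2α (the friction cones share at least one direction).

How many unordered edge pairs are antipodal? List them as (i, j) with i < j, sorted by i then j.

count = 1; pairs: (1,5)

α = atan 0.15 = 8.53°;  2α = 17.06°
n_0 = (+0.9995, +0.0313)
n_1 = (-0.0970, +0.9953)
n_2 = (-0.9420, +0.3355)
n_3 = (-0.8780, -0.4786)
n_4 = (-0.3672, -0.9302)
n_5 = (+0.1750, -0.9846)
  (0,1): δ = 86.23°  ·
  (0,2): δ = 21.40°  ·
  (0,3): δ = 26.80°  ·
  (0,4): δ = 66.67°  ·
  (0,5): δ = 98.29°  ·
  (1,2): δ = 115.17°  ·
  (1,3): δ = 66.97°  ·
  (1,4): δ = 27.11°  ·
  (1,5): δ = 4.51°  ✓
  (2,3): δ = 131.80°  ·
  (2,4): δ = 91.94°  ·
  (2,5): δ = 60.32°  ·
  (3,4): δ = 140.14°  ·
  (3,5): δ = 108.52°  ·
  (4,5): δ = 148.38°  ·
antipodal pairs: 1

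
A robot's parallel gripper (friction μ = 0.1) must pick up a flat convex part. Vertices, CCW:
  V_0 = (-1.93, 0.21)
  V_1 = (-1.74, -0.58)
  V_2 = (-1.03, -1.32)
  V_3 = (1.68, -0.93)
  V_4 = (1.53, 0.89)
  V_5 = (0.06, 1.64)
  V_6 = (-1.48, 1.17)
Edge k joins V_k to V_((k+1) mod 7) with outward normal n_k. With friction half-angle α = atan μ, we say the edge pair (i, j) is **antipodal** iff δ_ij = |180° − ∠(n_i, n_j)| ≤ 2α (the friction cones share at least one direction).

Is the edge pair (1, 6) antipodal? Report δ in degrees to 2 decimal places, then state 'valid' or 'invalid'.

δ = 111.07°, invalid

α = atan 0.1 = 5.71°;  2α = 11.42°
edge 1: e_1 = (+0.71, -0.74);  n_1 = (-0.7216, -0.6923)
edge 6: e_6 = (-0.45, -0.96);  n_6 = (-0.9055, +0.4244)
∠(n_1, n_6) = 68.93°
δ = |180° − 68.93°| = 111.07°
111.07° > 2α = 11.42°  →  invalid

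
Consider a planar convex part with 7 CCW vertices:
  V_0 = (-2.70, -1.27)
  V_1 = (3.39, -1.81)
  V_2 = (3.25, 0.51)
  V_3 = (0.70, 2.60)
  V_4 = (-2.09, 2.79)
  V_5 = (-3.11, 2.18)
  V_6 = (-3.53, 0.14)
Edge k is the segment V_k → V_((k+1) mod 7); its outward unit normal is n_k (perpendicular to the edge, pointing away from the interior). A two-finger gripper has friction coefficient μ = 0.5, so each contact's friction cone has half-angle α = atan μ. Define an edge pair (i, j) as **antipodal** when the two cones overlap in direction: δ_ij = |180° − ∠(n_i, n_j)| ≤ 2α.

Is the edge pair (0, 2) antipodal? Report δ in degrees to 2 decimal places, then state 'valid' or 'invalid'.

α = atan 0.5 = 26.57°;  2α = 53.13°
edge 0: e_0 = (+6.09, -0.54);  n_0 = (-0.0883, -0.9961)
edge 2: e_2 = (-2.55, +2.09);  n_2 = (+0.6339, +0.7734)
∠(n_0, n_2) = 145.73°
δ = |180° − 145.73°| = 34.27°
34.27° ≤ 2α = 53.13°  →  valid

δ = 34.27°, valid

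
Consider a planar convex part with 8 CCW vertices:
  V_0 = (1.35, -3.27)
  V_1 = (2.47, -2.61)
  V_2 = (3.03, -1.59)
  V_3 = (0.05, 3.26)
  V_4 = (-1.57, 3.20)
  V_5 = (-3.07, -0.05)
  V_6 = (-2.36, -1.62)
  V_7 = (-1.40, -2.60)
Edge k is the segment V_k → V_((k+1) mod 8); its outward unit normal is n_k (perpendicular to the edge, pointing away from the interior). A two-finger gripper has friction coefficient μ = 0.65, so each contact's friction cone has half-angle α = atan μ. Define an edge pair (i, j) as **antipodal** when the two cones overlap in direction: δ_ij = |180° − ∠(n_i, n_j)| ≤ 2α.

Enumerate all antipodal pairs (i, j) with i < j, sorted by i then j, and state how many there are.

count = 11; pairs: (0,3), (0,4), (1,3), (1,4), (1,5), (2,4), (2,5), (2,6), (2,7), (3,6), (3,7)

α = atan 0.65 = 33.02°;  2α = 66.05°
n_0 = (+0.5077, -0.8615)
n_1 = (+0.8766, -0.4813)
n_2 = (+0.8520, +0.5235)
n_3 = (-0.0370, +0.9993)
n_4 = (-0.9080, +0.4191)
n_5 = (-0.9112, -0.4121)
n_6 = (-0.7144, -0.6998)
n_7 = (-0.2367, -0.9716)
  (0,1): δ = 149.28°  ·
  (0,2): δ = 88.94°  ·
  (0,3): δ = 28.39°  ✓
  (0,4): δ = 34.71°  ✓
  (0,5): δ = 83.82°  ·
  (0,6): δ = 103.90°  ·
  (0,7): δ = 135.80°  ·
  (1,2): δ = 119.66°  ·
  (1,3): δ = 59.11°  ✓
  (1,4): δ = 3.99°  ✓
  (1,5): δ = 53.10°  ✓
  (1,6): δ = 73.18°  ·
  (1,7): δ = 105.08°  ·
  (2,3): δ = 119.45°  ·
  (2,4): δ = 56.34°  ✓
  (2,5): δ = 7.23°  ✓
  (2,6): δ = 12.84°  ✓
  (2,7): δ = 44.74°  ✓
  (3,4): δ = 116.90°  ·
  (3,5): δ = 67.79°  ·
  (3,6): δ = 47.71°  ✓
  (3,7): δ = 15.81°  ✓
  (4,5): δ = 130.89°  ·
  (4,6): δ = 110.82°  ·
  (4,7): δ = 78.92°  ·
  (5,6): δ = 159.92°  ·
  (5,7): δ = 128.03°  ·
  (6,7): δ = 148.10°  ·
antipodal pairs: 11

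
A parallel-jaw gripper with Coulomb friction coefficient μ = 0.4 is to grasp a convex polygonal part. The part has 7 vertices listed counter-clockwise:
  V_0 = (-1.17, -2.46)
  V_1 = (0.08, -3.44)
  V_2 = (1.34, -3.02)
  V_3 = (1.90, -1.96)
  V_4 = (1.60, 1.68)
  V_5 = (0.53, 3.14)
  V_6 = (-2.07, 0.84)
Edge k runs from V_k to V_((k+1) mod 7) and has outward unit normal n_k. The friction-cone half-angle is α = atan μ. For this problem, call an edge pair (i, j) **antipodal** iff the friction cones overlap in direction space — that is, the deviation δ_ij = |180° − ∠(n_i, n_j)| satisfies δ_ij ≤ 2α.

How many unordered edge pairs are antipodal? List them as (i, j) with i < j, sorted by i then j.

count = 6; pairs: (0,4), (1,5), (2,5), (2,6), (3,6), (4,6)

α = atan 0.4 = 21.80°;  2α = 43.60°
n_0 = (-0.6170, -0.7870)
n_1 = (+0.3162, -0.9487)
n_2 = (+0.8842, -0.4671)
n_3 = (+0.9966, +0.0821)
n_4 = (+0.8066, +0.5911)
n_5 = (-0.6626, +0.7490)
n_6 = (-0.9648, -0.2631)
  (0,1): δ = 123.47°  ·
  (0,2): δ = 79.75°  ·
  (0,3): δ = 47.19°  ·
  (0,4): δ = 15.67°  ✓
  (0,5): δ = 79.59°  ·
  (0,6): δ = 143.35°  ·
  (1,2): δ = 136.28°  ·
  (1,3): δ = 103.72°  ·
  (1,4): δ = 72.20°  ·
  (1,5): δ = 23.06°  ✓
  (1,6): δ = 86.82°  ·
  (2,3): δ = 147.44°  ·
  (2,4): δ = 115.92°  ·
  (2,5): δ = 20.66°  ✓
  (2,6): δ = 43.10°  ✓
  (3,4): δ = 148.47°  ·
  (3,5): δ = 53.22°  ·
  (3,6): δ = 10.54°  ✓
  (4,5): δ = 84.74°  ·
  (4,6): δ = 20.98°  ✓
  (5,6): δ = 116.24°  ·
antipodal pairs: 6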